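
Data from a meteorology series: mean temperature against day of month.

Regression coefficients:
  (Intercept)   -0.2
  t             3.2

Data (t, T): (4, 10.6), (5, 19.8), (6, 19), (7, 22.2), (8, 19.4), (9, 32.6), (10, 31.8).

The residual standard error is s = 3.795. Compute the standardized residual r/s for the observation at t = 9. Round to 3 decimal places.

ŷ = -0.2 + 3.2·9 = 28.6
r = 32.6 − 28.6 = 4
r/s = 4 / 3.795 = 1.054

1.054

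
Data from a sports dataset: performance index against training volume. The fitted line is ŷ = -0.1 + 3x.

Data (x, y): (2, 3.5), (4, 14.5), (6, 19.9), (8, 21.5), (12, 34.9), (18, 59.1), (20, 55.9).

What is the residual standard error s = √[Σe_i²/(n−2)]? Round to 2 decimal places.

s = 3.64

x=2: ŷ = -0.1 + 3·2 = 5.9; e = 3.5 − 5.9 = -2.4
x=4: ŷ = -0.1 + 3·4 = 11.9; e = 14.5 − 11.9 = 2.6
x=6: ŷ = -0.1 + 3·6 = 17.9; e = 19.9 − 17.9 = 2
x=8: ŷ = -0.1 + 3·8 = 23.9; e = 21.5 − 23.9 = -2.4
x=12: ŷ = -0.1 + 3·12 = 35.9; e = 34.9 − 35.9 = -1
x=18: ŷ = -0.1 + 3·18 = 53.9; e = 59.1 − 53.9 = 5.2
x=20: ŷ = -0.1 + 3·20 = 59.9; e = 55.9 − 59.9 = -4
SSE = 5.76 + 6.76 + 4 + 5.76 + 1 + 27.04 + 16 = 66.32
s = √(66.32/5) = √13.264 ≈ 3.64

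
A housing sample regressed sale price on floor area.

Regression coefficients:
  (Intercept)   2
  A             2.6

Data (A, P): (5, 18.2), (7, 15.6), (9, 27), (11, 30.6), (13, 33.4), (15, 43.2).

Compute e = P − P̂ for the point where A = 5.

P̂ = 2 + 2.6·5 = 15
e = 18.2 − 15 = 3.2

e = 3.2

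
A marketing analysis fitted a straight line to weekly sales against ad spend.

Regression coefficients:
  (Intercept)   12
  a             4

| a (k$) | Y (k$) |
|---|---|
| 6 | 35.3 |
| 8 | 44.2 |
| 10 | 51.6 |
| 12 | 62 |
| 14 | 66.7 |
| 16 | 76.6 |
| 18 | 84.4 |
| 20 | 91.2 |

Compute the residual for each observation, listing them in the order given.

-0.7, 0.2, -0.4, 2, -1.3, 0.6, 0.4, -0.8

a=6: Ŷ = 12 + 4·6 = 36; r = 35.3 − 36 = -0.7
a=8: Ŷ = 12 + 4·8 = 44; r = 44.2 − 44 = 0.2
a=10: Ŷ = 12 + 4·10 = 52; r = 51.6 − 52 = -0.4
a=12: Ŷ = 12 + 4·12 = 60; r = 62 − 60 = 2
a=14: Ŷ = 12 + 4·14 = 68; r = 66.7 − 68 = -1.3
a=16: Ŷ = 12 + 4·16 = 76; r = 76.6 − 76 = 0.6
a=18: Ŷ = 12 + 4·18 = 84; r = 84.4 − 84 = 0.4
a=20: Ŷ = 12 + 4·20 = 92; r = 91.2 − 92 = -0.8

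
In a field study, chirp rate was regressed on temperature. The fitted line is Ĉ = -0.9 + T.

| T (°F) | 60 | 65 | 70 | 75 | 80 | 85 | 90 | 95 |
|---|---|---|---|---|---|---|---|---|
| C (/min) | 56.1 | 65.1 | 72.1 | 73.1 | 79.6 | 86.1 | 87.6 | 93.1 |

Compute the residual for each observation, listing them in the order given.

T=60: Ĉ = -0.9 + 60 = 59.1; r = 56.1 − 59.1 = -3
T=65: Ĉ = -0.9 + 65 = 64.1; r = 65.1 − 64.1 = 1
T=70: Ĉ = -0.9 + 70 = 69.1; r = 72.1 − 69.1 = 3
T=75: Ĉ = -0.9 + 75 = 74.1; r = 73.1 − 74.1 = -1
T=80: Ĉ = -0.9 + 80 = 79.1; r = 79.6 − 79.1 = 0.5
T=85: Ĉ = -0.9 + 85 = 84.1; r = 86.1 − 84.1 = 2
T=90: Ĉ = -0.9 + 90 = 89.1; r = 87.6 − 89.1 = -1.5
T=95: Ĉ = -0.9 + 95 = 94.1; r = 93.1 − 94.1 = -1

-3, 1, 3, -1, 0.5, 2, -1.5, -1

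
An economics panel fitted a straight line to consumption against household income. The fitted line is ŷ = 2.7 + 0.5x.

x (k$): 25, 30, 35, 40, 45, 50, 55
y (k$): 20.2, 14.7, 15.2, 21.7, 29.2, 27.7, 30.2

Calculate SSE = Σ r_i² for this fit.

x=25: ŷ = 2.7 + 0.5·25 = 15.2; r = 20.2 − 15.2 = 5
x=30: ŷ = 2.7 + 0.5·30 = 17.7; r = 14.7 − 17.7 = -3
x=35: ŷ = 2.7 + 0.5·35 = 20.2; r = 15.2 − 20.2 = -5
x=40: ŷ = 2.7 + 0.5·40 = 22.7; r = 21.7 − 22.7 = -1
x=45: ŷ = 2.7 + 0.5·45 = 25.2; r = 29.2 − 25.2 = 4
x=50: ŷ = 2.7 + 0.5·50 = 27.7; r = 27.7 − 27.7 = 0
x=55: ŷ = 2.7 + 0.5·55 = 30.2; r = 30.2 − 30.2 = 0
SSE = 25 + 9 + 25 + 1 + 16 + 0 + 0 = 76

SSE = 76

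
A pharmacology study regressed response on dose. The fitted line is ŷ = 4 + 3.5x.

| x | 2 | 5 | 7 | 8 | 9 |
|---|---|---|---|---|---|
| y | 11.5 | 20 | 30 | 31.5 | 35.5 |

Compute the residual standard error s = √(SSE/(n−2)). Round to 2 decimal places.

x=2: ŷ = 4 + 3.5·2 = 11; r = 11.5 − 11 = 0.5
x=5: ŷ = 4 + 3.5·5 = 21.5; r = 20 − 21.5 = -1.5
x=7: ŷ = 4 + 3.5·7 = 28.5; r = 30 − 28.5 = 1.5
x=8: ŷ = 4 + 3.5·8 = 32; r = 31.5 − 32 = -0.5
x=9: ŷ = 4 + 3.5·9 = 35.5; r = 35.5 − 35.5 = 0
SSE = 0.25 + 2.25 + 2.25 + 0.25 + 0 = 5
s = √(5/3) = √1.66667 ≈ 1.29

s = 1.29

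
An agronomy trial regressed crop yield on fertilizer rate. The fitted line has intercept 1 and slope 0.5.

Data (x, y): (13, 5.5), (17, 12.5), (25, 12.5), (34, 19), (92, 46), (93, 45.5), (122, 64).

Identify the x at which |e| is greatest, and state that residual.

x = 17, e = 3

x=13: ŷ = 1 + 0.5·13 = 7.5; e = 5.5 − 7.5 = -2
x=17: ŷ = 1 + 0.5·17 = 9.5; e = 12.5 − 9.5 = 3
x=25: ŷ = 1 + 0.5·25 = 13.5; e = 12.5 − 13.5 = -1
x=34: ŷ = 1 + 0.5·34 = 18; e = 19 − 18 = 1
x=92: ŷ = 1 + 0.5·92 = 47; e = 46 − 47 = -1
x=93: ŷ = 1 + 0.5·93 = 47.5; e = 45.5 − 47.5 = -2
x=122: ŷ = 1 + 0.5·122 = 62; e = 64 − 62 = 2
Largest |e| is 3 at x = 17, residual 3.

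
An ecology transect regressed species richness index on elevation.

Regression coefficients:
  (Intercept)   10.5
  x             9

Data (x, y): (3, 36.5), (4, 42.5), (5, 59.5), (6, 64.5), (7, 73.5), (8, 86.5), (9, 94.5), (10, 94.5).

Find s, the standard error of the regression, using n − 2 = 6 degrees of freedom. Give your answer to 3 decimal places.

s = 3.958

x=3: ŷ = 10.5 + 9·3 = 37.5; e = 36.5 − 37.5 = -1
x=4: ŷ = 10.5 + 9·4 = 46.5; e = 42.5 − 46.5 = -4
x=5: ŷ = 10.5 + 9·5 = 55.5; e = 59.5 − 55.5 = 4
x=6: ŷ = 10.5 + 9·6 = 64.5; e = 64.5 − 64.5 = 0
x=7: ŷ = 10.5 + 9·7 = 73.5; e = 73.5 − 73.5 = 0
x=8: ŷ = 10.5 + 9·8 = 82.5; e = 86.5 − 82.5 = 4
x=9: ŷ = 10.5 + 9·9 = 91.5; e = 94.5 − 91.5 = 3
x=10: ŷ = 10.5 + 9·10 = 100.5; e = 94.5 − 100.5 = -6
SSE = 1 + 16 + 16 + 0 + 0 + 16 + 9 + 36 = 94
s = √(94/6) = √15.6667 ≈ 3.958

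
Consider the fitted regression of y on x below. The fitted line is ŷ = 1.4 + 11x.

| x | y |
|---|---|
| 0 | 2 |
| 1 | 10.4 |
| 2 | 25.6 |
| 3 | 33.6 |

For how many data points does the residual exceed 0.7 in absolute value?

x=0: ŷ = 1.4 + 11·0 = 1.4; e = 2 − 1.4 = 0.6
x=1: ŷ = 1.4 + 11·1 = 12.4; e = 10.4 − 12.4 = -2
x=2: ŷ = 1.4 + 11·2 = 23.4; e = 25.6 − 23.4 = 2.2
x=3: ŷ = 1.4 + 11·3 = 34.4; e = 33.6 − 34.4 = -0.8
|e| > 0.7: x=1 (|e|=2), x=2 (|e|=2.2), x=3 (|e|=0.8) → 3

3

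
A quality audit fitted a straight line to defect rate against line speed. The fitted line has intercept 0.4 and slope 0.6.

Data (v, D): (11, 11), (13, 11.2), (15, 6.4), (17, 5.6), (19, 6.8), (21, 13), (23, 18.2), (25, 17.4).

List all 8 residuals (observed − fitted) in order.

4, 3, -3, -5, -5, 0, 4, 2

v=11: D̂ = 0.4 + 0.6·11 = 7; e = 11 − 7 = 4
v=13: D̂ = 0.4 + 0.6·13 = 8.2; e = 11.2 − 8.2 = 3
v=15: D̂ = 0.4 + 0.6·15 = 9.4; e = 6.4 − 9.4 = -3
v=17: D̂ = 0.4 + 0.6·17 = 10.6; e = 5.6 − 10.6 = -5
v=19: D̂ = 0.4 + 0.6·19 = 11.8; e = 6.8 − 11.8 = -5
v=21: D̂ = 0.4 + 0.6·21 = 13; e = 13 − 13 = 0
v=23: D̂ = 0.4 + 0.6·23 = 14.2; e = 18.2 − 14.2 = 4
v=25: D̂ = 0.4 + 0.6·25 = 15.4; e = 17.4 − 15.4 = 2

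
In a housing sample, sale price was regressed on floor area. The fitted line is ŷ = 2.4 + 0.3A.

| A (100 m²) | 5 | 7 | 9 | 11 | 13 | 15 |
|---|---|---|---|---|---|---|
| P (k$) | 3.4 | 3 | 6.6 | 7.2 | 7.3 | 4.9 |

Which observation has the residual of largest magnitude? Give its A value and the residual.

A=5: ŷ = 2.4 + 0.3·5 = 3.9; e = 3.4 − 3.9 = -0.5
A=7: ŷ = 2.4 + 0.3·7 = 4.5; e = 3 − 4.5 = -1.5
A=9: ŷ = 2.4 + 0.3·9 = 5.1; e = 6.6 − 5.1 = 1.5
A=11: ŷ = 2.4 + 0.3·11 = 5.7; e = 7.2 − 5.7 = 1.5
A=13: ŷ = 2.4 + 0.3·13 = 6.3; e = 7.3 − 6.3 = 1
A=15: ŷ = 2.4 + 0.3·15 = 6.9; e = 4.9 − 6.9 = -2
Largest |e| is 2 at A = 15, residual -2.

A = 15, e = -2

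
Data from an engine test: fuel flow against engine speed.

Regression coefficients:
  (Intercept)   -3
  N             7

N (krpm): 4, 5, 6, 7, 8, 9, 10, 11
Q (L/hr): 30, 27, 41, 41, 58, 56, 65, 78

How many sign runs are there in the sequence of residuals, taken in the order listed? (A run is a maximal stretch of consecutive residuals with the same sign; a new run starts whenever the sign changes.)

N=4: Q̂ = -3 + 7·4 = 25; r = 30 − 25 = 5
N=5: Q̂ = -3 + 7·5 = 32; r = 27 − 32 = -5
N=6: Q̂ = -3 + 7·6 = 39; r = 41 − 39 = 2
N=7: Q̂ = -3 + 7·7 = 46; r = 41 − 46 = -5
N=8: Q̂ = -3 + 7·8 = 53; r = 58 − 53 = 5
N=9: Q̂ = -3 + 7·9 = 60; r = 56 − 60 = -4
N=10: Q̂ = -3 + 7·10 = 67; r = 65 − 67 = -2
N=11: Q̂ = -3 + 7·11 = 74; r = 78 − 74 = 4
Signs: + − + − + − − +
Runs: +×1, −×1, +×1, −×1, +×1, −×2, +×1 → 7

7 runs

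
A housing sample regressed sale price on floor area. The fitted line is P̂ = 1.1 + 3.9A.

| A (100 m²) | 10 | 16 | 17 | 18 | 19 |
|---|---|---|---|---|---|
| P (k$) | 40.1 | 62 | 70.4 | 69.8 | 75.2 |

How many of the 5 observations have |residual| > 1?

3

A=10: P̂ = 1.1 + 3.9·10 = 40.1; e = 40.1 − 40.1 = 0
A=16: P̂ = 1.1 + 3.9·16 = 63.5; e = 62 − 63.5 = -1.5
A=17: P̂ = 1.1 + 3.9·17 = 67.4; e = 70.4 − 67.4 = 3
A=18: P̂ = 1.1 + 3.9·18 = 71.3; e = 69.8 − 71.3 = -1.5
A=19: P̂ = 1.1 + 3.9·19 = 75.2; e = 75.2 − 75.2 = 0
|e| > 1: A=16 (|e|=1.5), A=17 (|e|=3), A=18 (|e|=1.5) → 3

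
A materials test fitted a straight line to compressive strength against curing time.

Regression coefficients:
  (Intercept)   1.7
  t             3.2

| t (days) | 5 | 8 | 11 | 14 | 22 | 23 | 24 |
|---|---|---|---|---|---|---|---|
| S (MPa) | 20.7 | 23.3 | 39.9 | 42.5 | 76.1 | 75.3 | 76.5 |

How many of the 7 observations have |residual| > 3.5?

3

t=5: Ŝ = 1.7 + 3.2·5 = 17.7; e = 20.7 − 17.7 = 3
t=8: Ŝ = 1.7 + 3.2·8 = 27.3; e = 23.3 − 27.3 = -4
t=11: Ŝ = 1.7 + 3.2·11 = 36.9; e = 39.9 − 36.9 = 3
t=14: Ŝ = 1.7 + 3.2·14 = 46.5; e = 42.5 − 46.5 = -4
t=22: Ŝ = 1.7 + 3.2·22 = 72.1; e = 76.1 − 72.1 = 4
t=23: Ŝ = 1.7 + 3.2·23 = 75.3; e = 75.3 − 75.3 = 0
t=24: Ŝ = 1.7 + 3.2·24 = 78.5; e = 76.5 − 78.5 = -2
|e| > 3.5: t=8 (|e|=4), t=14 (|e|=4), t=22 (|e|=4) → 3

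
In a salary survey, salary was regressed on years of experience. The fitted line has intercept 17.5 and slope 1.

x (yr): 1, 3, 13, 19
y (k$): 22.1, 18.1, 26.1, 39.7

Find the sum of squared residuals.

SSE = 48.32

x=1: ŷ = 17.5 + 1 = 18.5; r = 22.1 − 18.5 = 3.6
x=3: ŷ = 17.5 + 3 = 20.5; r = 18.1 − 20.5 = -2.4
x=13: ŷ = 17.5 + 13 = 30.5; r = 26.1 − 30.5 = -4.4
x=19: ŷ = 17.5 + 19 = 36.5; r = 39.7 − 36.5 = 3.2
SSE = 12.96 + 5.76 + 19.36 + 10.24 = 48.32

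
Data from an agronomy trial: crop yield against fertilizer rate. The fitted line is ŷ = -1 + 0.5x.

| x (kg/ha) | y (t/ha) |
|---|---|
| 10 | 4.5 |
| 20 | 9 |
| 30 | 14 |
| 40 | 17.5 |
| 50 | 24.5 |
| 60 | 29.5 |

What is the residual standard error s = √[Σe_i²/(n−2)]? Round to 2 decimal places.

s = 0.87

x=10: ŷ = -1 + 0.5·10 = 4; e = 4.5 − 4 = 0.5
x=20: ŷ = -1 + 0.5·20 = 9; e = 9 − 9 = 0
x=30: ŷ = -1 + 0.5·30 = 14; e = 14 − 14 = 0
x=40: ŷ = -1 + 0.5·40 = 19; e = 17.5 − 19 = -1.5
x=50: ŷ = -1 + 0.5·50 = 24; e = 24.5 − 24 = 0.5
x=60: ŷ = -1 + 0.5·60 = 29; e = 29.5 − 29 = 0.5
SSE = 0.25 + 0 + 0 + 2.25 + 0.25 + 0.25 = 3
s = √(3/4) = √0.75 ≈ 0.87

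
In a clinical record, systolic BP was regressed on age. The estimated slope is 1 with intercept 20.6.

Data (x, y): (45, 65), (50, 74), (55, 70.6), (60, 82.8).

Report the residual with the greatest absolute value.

x=45: ŷ = 20.6 + 45 = 65.6; r = 65 − 65.6 = -0.6
x=50: ŷ = 20.6 + 50 = 70.6; r = 74 − 70.6 = 3.4
x=55: ŷ = 20.6 + 55 = 75.6; r = 70.6 − 75.6 = -5
x=60: ŷ = 20.6 + 60 = 80.6; r = 82.8 − 80.6 = 2.2
Largest |r| is 5 at x = 55, residual -5.

r = -5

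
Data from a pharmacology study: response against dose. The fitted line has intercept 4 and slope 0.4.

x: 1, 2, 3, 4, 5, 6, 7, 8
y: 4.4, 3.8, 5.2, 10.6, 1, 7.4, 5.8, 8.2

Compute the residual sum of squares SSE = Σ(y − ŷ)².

x=1: ŷ = 4 + 0.4·1 = 4.4; r = 4.4 − 4.4 = 0
x=2: ŷ = 4 + 0.4·2 = 4.8; r = 3.8 − 4.8 = -1
x=3: ŷ = 4 + 0.4·3 = 5.2; r = 5.2 − 5.2 = 0
x=4: ŷ = 4 + 0.4·4 = 5.6; r = 10.6 − 5.6 = 5
x=5: ŷ = 4 + 0.4·5 = 6; r = 1 − 6 = -5
x=6: ŷ = 4 + 0.4·6 = 6.4; r = 7.4 − 6.4 = 1
x=7: ŷ = 4 + 0.4·7 = 6.8; r = 5.8 − 6.8 = -1
x=8: ŷ = 4 + 0.4·8 = 7.2; r = 8.2 − 7.2 = 1
SSE = 0 + 1 + 0 + 25 + 25 + 1 + 1 + 1 = 54

SSE = 54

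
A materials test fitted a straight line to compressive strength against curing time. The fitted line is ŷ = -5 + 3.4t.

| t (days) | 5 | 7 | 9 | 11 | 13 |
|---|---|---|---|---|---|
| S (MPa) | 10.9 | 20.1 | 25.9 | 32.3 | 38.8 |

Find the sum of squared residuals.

SSE = 3.16

t=5: ŷ = -5 + 3.4·5 = 12; e = 10.9 − 12 = -1.1
t=7: ŷ = -5 + 3.4·7 = 18.8; e = 20.1 − 18.8 = 1.3
t=9: ŷ = -5 + 3.4·9 = 25.6; e = 25.9 − 25.6 = 0.3
t=11: ŷ = -5 + 3.4·11 = 32.4; e = 32.3 − 32.4 = -0.1
t=13: ŷ = -5 + 3.4·13 = 39.2; e = 38.8 − 39.2 = -0.4
SSE = 1.21 + 1.69 + 0.09 + 0.01 + 0.16 = 3.16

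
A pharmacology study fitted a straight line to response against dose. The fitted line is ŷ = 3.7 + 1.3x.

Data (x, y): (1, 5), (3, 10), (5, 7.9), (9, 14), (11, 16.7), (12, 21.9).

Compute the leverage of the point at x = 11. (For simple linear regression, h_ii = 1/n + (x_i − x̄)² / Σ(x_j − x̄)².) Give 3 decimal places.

h = 0.339

x̄ = (1 + 3 + 5 + 9 + 11 + 12)/6 = 6.83333
Σ(x − x̄)² = 34.0278 + 14.6944 + 3.36111 + 4.69444 + 17.3611 + 26.6944 = 100.833
h = 1/6 + (4.16667)²/100.833 = 0.166667 + 0.172176 = 0.339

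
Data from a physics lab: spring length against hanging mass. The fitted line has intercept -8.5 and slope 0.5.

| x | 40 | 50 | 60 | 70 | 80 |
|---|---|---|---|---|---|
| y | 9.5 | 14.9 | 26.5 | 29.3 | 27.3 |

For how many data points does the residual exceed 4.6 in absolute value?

1

x=40: ŷ = -8.5 + 0.5·40 = 11.5; e = 9.5 − 11.5 = -2
x=50: ŷ = -8.5 + 0.5·50 = 16.5; e = 14.9 − 16.5 = -1.6
x=60: ŷ = -8.5 + 0.5·60 = 21.5; e = 26.5 − 21.5 = 5
x=70: ŷ = -8.5 + 0.5·70 = 26.5; e = 29.3 − 26.5 = 2.8
x=80: ŷ = -8.5 + 0.5·80 = 31.5; e = 27.3 − 31.5 = -4.2
|e| > 4.6: x=60 (|e|=5) → 1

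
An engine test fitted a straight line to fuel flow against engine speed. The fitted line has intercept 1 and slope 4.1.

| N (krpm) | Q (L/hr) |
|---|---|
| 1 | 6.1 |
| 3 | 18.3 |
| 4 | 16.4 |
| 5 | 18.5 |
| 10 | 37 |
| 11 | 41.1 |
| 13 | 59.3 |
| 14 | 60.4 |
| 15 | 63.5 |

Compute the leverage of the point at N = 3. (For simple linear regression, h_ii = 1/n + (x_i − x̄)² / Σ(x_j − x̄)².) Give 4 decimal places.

h = 0.2457

N̄ = (1 + 3 + 4 + 5 + 10 + 11 + 13 + 14 + 15)/9 = 8.44444
Σ(N − N̄)² = 55.4198 + 29.642 + 19.7531 + 11.8642 + 2.41975 + 6.53086 + 20.7531 + 30.8642 + 42.9753 = 220.222
h = 1/9 + (-5.44444)²/220.222 = 0.111111 + 0.1346 = 0.2457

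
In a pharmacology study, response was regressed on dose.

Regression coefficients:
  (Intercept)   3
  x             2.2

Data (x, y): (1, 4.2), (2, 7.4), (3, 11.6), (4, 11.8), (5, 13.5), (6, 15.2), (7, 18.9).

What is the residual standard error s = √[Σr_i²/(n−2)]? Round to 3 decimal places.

x=1: ŷ = 3 + 2.2·1 = 5.2; r = 4.2 − 5.2 = -1
x=2: ŷ = 3 + 2.2·2 = 7.4; r = 7.4 − 7.4 = 0
x=3: ŷ = 3 + 2.2·3 = 9.6; r = 11.6 − 9.6 = 2
x=4: ŷ = 3 + 2.2·4 = 11.8; r = 11.8 − 11.8 = 0
x=5: ŷ = 3 + 2.2·5 = 14; r = 13.5 − 14 = -0.5
x=6: ŷ = 3 + 2.2·6 = 16.2; r = 15.2 − 16.2 = -1
x=7: ŷ = 3 + 2.2·7 = 18.4; r = 18.9 − 18.4 = 0.5
SSE = 1 + 0 + 4 + 0 + 0.25 + 1 + 0.25 = 6.5
s = √(6.5/5) = √1.3 ≈ 1.140

s = 1.140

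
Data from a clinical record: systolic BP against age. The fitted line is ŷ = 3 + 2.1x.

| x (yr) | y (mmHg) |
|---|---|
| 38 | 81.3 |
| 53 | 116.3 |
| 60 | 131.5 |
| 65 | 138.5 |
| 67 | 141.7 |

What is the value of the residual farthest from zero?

x=38: ŷ = 3 + 2.1·38 = 82.8; r = 81.3 − 82.8 = -1.5
x=53: ŷ = 3 + 2.1·53 = 114.3; r = 116.3 − 114.3 = 2
x=60: ŷ = 3 + 2.1·60 = 129; r = 131.5 − 129 = 2.5
x=65: ŷ = 3 + 2.1·65 = 139.5; r = 138.5 − 139.5 = -1
x=67: ŷ = 3 + 2.1·67 = 143.7; r = 141.7 − 143.7 = -2
Largest |r| is 2.5 at x = 60, residual 2.5.

r = 2.5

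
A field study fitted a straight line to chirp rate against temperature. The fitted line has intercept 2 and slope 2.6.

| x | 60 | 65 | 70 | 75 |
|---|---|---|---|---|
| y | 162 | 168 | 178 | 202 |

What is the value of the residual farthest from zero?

e = -6

x=60: ŷ = 2 + 2.6·60 = 158; e = 162 − 158 = 4
x=65: ŷ = 2 + 2.6·65 = 171; e = 168 − 171 = -3
x=70: ŷ = 2 + 2.6·70 = 184; e = 178 − 184 = -6
x=75: ŷ = 2 + 2.6·75 = 197; e = 202 − 197 = 5
Largest |e| is 6 at x = 70, residual -6.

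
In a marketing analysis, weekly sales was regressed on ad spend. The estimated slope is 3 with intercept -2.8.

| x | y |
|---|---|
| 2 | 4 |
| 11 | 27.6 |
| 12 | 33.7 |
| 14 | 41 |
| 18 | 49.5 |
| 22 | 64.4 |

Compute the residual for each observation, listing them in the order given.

x=2: ŷ = -2.8 + 3·2 = 3.2; e = 4 − 3.2 = 0.8
x=11: ŷ = -2.8 + 3·11 = 30.2; e = 27.6 − 30.2 = -2.6
x=12: ŷ = -2.8 + 3·12 = 33.2; e = 33.7 − 33.2 = 0.5
x=14: ŷ = -2.8 + 3·14 = 39.2; e = 41 − 39.2 = 1.8
x=18: ŷ = -2.8 + 3·18 = 51.2; e = 49.5 − 51.2 = -1.7
x=22: ŷ = -2.8 + 3·22 = 63.2; e = 64.4 − 63.2 = 1.2

0.8, -2.6, 0.5, 1.8, -1.7, 1.2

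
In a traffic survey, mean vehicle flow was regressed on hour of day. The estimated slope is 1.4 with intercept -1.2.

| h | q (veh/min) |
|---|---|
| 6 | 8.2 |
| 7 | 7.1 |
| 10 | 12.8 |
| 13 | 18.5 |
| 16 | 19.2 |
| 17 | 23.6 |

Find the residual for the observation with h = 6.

ŷ = -1.2 + 1.4·6 = 7.2
e = 8.2 − 7.2 = 1

e = 1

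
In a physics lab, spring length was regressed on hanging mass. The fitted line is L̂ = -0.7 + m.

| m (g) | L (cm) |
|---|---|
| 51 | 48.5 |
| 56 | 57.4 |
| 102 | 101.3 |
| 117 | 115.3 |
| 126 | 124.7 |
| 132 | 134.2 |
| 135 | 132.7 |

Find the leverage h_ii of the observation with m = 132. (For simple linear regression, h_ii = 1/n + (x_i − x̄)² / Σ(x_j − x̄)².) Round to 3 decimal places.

m̄ = (51 + 56 + 102 + 117 + 126 + 132 + 135)/7 = 102.714
Σ(m − m̄)² = 2674.37 + 2182.22 + 0.510204 + 204.082 + 542.224 + 857.653 + 1042.37 = 7503.43
h = 1/7 + (29.2857)²/7503.43 = 0.142857 + 0.114301 = 0.257

h = 0.257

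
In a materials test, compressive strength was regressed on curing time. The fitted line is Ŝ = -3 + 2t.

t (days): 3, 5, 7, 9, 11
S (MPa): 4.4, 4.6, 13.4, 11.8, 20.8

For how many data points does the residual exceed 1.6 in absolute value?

t=3: Ŝ = -3 + 2·3 = 3; r = 4.4 − 3 = 1.4
t=5: Ŝ = -3 + 2·5 = 7; r = 4.6 − 7 = -2.4
t=7: Ŝ = -3 + 2·7 = 11; r = 13.4 − 11 = 2.4
t=9: Ŝ = -3 + 2·9 = 15; r = 11.8 − 15 = -3.2
t=11: Ŝ = -3 + 2·11 = 19; r = 20.8 − 19 = 1.8
|r| > 1.6: t=5 (|r|=2.4), t=7 (|r|=2.4), t=9 (|r|=3.2), t=11 (|r|=1.8) → 4

4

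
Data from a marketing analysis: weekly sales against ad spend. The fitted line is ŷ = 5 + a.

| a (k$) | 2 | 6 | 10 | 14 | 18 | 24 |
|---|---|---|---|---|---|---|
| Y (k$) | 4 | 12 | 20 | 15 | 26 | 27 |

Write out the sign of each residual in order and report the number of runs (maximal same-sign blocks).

5 runs

a=2: ŷ = 5 + 2 = 7; r = 4 − 7 = -3
a=6: ŷ = 5 + 6 = 11; r = 12 − 11 = 1
a=10: ŷ = 5 + 10 = 15; r = 20 − 15 = 5
a=14: ŷ = 5 + 14 = 19; r = 15 − 19 = -4
a=18: ŷ = 5 + 18 = 23; r = 26 − 23 = 3
a=24: ŷ = 5 + 24 = 29; r = 27 − 29 = -2
Signs: − + + − + −
Runs: −×1, +×2, −×1, +×1, −×1 → 5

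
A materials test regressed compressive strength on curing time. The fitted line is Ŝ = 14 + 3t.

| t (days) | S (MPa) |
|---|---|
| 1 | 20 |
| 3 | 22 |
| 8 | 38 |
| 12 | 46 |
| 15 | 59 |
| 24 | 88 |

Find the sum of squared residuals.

SSE = 30

t=1: Ŝ = 14 + 3·1 = 17; r = 20 − 17 = 3
t=3: Ŝ = 14 + 3·3 = 23; r = 22 − 23 = -1
t=8: Ŝ = 14 + 3·8 = 38; r = 38 − 38 = 0
t=12: Ŝ = 14 + 3·12 = 50; r = 46 − 50 = -4
t=15: Ŝ = 14 + 3·15 = 59; r = 59 − 59 = 0
t=24: Ŝ = 14 + 3·24 = 86; r = 88 − 86 = 2
SSE = 9 + 1 + 0 + 16 + 0 + 4 = 30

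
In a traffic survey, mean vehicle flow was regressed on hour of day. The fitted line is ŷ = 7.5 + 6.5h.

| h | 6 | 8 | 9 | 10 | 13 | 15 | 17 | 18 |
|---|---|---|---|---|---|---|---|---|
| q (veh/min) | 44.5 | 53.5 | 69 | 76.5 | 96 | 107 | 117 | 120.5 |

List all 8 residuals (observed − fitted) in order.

h=6: ŷ = 7.5 + 6.5·6 = 46.5; r = 44.5 − 46.5 = -2
h=8: ŷ = 7.5 + 6.5·8 = 59.5; r = 53.5 − 59.5 = -6
h=9: ŷ = 7.5 + 6.5·9 = 66; r = 69 − 66 = 3
h=10: ŷ = 7.5 + 6.5·10 = 72.5; r = 76.5 − 72.5 = 4
h=13: ŷ = 7.5 + 6.5·13 = 92; r = 96 − 92 = 4
h=15: ŷ = 7.5 + 6.5·15 = 105; r = 107 − 105 = 2
h=17: ŷ = 7.5 + 6.5·17 = 118; r = 117 − 118 = -1
h=18: ŷ = 7.5 + 6.5·18 = 124.5; r = 120.5 − 124.5 = -4

-2, -6, 3, 4, 4, 2, -1, -4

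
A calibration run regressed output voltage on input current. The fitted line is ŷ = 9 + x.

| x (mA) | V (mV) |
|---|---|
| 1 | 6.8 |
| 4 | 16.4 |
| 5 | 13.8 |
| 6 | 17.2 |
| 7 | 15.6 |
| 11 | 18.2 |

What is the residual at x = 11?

r = -1.8

ŷ = 9 + 11 = 20
r = 18.2 − 20 = -1.8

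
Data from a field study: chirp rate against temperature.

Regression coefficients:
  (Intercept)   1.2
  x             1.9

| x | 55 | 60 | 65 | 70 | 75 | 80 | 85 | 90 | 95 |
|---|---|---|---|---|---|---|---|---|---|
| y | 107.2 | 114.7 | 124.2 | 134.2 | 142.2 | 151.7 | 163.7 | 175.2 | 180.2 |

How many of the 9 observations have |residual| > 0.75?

6

x=55: ŷ = 1.2 + 1.9·55 = 105.7; r = 107.2 − 105.7 = 1.5
x=60: ŷ = 1.2 + 1.9·60 = 115.2; r = 114.7 − 115.2 = -0.5
x=65: ŷ = 1.2 + 1.9·65 = 124.7; r = 124.2 − 124.7 = -0.5
x=70: ŷ = 1.2 + 1.9·70 = 134.2; r = 134.2 − 134.2 = 0
x=75: ŷ = 1.2 + 1.9·75 = 143.7; r = 142.2 − 143.7 = -1.5
x=80: ŷ = 1.2 + 1.9·80 = 153.2; r = 151.7 − 153.2 = -1.5
x=85: ŷ = 1.2 + 1.9·85 = 162.7; r = 163.7 − 162.7 = 1
x=90: ŷ = 1.2 + 1.9·90 = 172.2; r = 175.2 − 172.2 = 3
x=95: ŷ = 1.2 + 1.9·95 = 181.7; r = 180.2 − 181.7 = -1.5
|r| > 0.75: x=55 (|r|=1.5), x=75 (|r|=1.5), x=80 (|r|=1.5), x=85 (|r|=1), x=90 (|r|=3), x=95 (|r|=1.5) → 6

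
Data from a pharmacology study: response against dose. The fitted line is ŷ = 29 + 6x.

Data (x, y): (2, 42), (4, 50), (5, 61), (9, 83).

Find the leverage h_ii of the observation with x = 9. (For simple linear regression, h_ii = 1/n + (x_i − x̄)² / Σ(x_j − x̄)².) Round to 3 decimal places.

h = 0.865

x̄ = (2 + 4 + 5 + 9)/4 = 5
Σ(x − x̄)² = 9 + 1 + 0 + 16 = 26
h = 1/4 + (4)²/26 = 0.25 + 0.615385 = 0.865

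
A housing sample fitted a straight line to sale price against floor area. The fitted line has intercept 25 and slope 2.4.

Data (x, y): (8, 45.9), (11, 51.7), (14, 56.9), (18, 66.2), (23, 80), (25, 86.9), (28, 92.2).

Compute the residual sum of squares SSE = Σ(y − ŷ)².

SSE = 13.52

x=8: ŷ = 25 + 2.4·8 = 44.2; e = 45.9 − 44.2 = 1.7
x=11: ŷ = 25 + 2.4·11 = 51.4; e = 51.7 − 51.4 = 0.3
x=14: ŷ = 25 + 2.4·14 = 58.6; e = 56.9 − 58.6 = -1.7
x=18: ŷ = 25 + 2.4·18 = 68.2; e = 66.2 − 68.2 = -2
x=23: ŷ = 25 + 2.4·23 = 80.2; e = 80 − 80.2 = -0.2
x=25: ŷ = 25 + 2.4·25 = 85; e = 86.9 − 85 = 1.9
x=28: ŷ = 25 + 2.4·28 = 92.2; e = 92.2 − 92.2 = 0
SSE = 2.89 + 0.09 + 2.89 + 4 + 0.04 + 3.61 + 0 = 13.52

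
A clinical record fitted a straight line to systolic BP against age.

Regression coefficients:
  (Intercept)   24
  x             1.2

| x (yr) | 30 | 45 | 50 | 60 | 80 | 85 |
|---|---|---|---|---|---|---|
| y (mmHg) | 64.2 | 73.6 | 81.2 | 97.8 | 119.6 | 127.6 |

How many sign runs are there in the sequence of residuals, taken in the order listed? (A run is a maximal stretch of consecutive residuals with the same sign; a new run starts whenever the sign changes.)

5 runs

x=30: ŷ = 24 + 1.2·30 = 60; r = 64.2 − 60 = 4.2
x=45: ŷ = 24 + 1.2·45 = 78; r = 73.6 − 78 = -4.4
x=50: ŷ = 24 + 1.2·50 = 84; r = 81.2 − 84 = -2.8
x=60: ŷ = 24 + 1.2·60 = 96; r = 97.8 − 96 = 1.8
x=80: ŷ = 24 + 1.2·80 = 120; r = 119.6 − 120 = -0.4
x=85: ŷ = 24 + 1.2·85 = 126; r = 127.6 − 126 = 1.6
Signs: + − − + − +
Runs: +×1, −×2, +×1, −×1, +×1 → 5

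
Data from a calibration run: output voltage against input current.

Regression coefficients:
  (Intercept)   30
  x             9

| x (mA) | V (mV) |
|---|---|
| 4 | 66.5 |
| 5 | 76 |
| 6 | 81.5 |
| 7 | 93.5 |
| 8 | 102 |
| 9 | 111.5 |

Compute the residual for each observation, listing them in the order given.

x=4: ŷ = 30 + 9·4 = 66; e = 66.5 − 66 = 0.5
x=5: ŷ = 30 + 9·5 = 75; e = 76 − 75 = 1
x=6: ŷ = 30 + 9·6 = 84; e = 81.5 − 84 = -2.5
x=7: ŷ = 30 + 9·7 = 93; e = 93.5 − 93 = 0.5
x=8: ŷ = 30 + 9·8 = 102; e = 102 − 102 = 0
x=9: ŷ = 30 + 9·9 = 111; e = 111.5 − 111 = 0.5

0.5, 1, -2.5, 0.5, 0, 0.5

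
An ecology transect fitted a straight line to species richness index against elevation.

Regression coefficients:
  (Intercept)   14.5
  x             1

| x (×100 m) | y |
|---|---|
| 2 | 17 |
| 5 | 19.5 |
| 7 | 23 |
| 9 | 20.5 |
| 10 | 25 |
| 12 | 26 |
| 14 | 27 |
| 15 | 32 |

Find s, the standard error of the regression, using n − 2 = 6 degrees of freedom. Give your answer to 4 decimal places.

x=2: ŷ = 14.5 + 2 = 16.5; e = 17 − 16.5 = 0.5
x=5: ŷ = 14.5 + 5 = 19.5; e = 19.5 − 19.5 = 0
x=7: ŷ = 14.5 + 7 = 21.5; e = 23 − 21.5 = 1.5
x=9: ŷ = 14.5 + 9 = 23.5; e = 20.5 − 23.5 = -3
x=10: ŷ = 14.5 + 10 = 24.5; e = 25 − 24.5 = 0.5
x=12: ŷ = 14.5 + 12 = 26.5; e = 26 − 26.5 = -0.5
x=14: ŷ = 14.5 + 14 = 28.5; e = 27 − 28.5 = -1.5
x=15: ŷ = 14.5 + 15 = 29.5; e = 32 − 29.5 = 2.5
SSE = 0.25 + 0 + 2.25 + 9 + 0.25 + 0.25 + 2.25 + 6.25 = 20.5
s = √(20.5/6) = √3.41667 ≈ 1.8484

s = 1.8484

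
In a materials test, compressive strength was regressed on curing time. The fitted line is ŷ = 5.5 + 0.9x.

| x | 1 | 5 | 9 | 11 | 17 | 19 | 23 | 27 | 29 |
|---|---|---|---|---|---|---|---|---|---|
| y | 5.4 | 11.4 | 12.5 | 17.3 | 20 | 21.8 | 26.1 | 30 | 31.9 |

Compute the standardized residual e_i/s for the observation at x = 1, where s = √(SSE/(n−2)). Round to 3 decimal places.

x=1: ŷ = 5.5 + 0.9·1 = 6.4; e = 5.4 − 6.4 = -1
x=5: ŷ = 5.5 + 0.9·5 = 10; e = 11.4 − 10 = 1.4
x=9: ŷ = 5.5 + 0.9·9 = 13.6; e = 12.5 − 13.6 = -1.1
x=11: ŷ = 5.5 + 0.9·11 = 15.4; e = 17.3 − 15.4 = 1.9
x=17: ŷ = 5.5 + 0.9·17 = 20.8; e = 20 − 20.8 = -0.8
x=19: ŷ = 5.5 + 0.9·19 = 22.6; e = 21.8 − 22.6 = -0.8
x=23: ŷ = 5.5 + 0.9·23 = 26.2; e = 26.1 − 26.2 = -0.1
x=27: ŷ = 5.5 + 0.9·27 = 29.8; e = 30 − 29.8 = 0.2
x=29: ŷ = 5.5 + 0.9·29 = 31.6; e = 31.9 − 31.6 = 0.3
SSE = 1 + 1.96 + 1.21 + 3.61 + 0.64 + 0.64 + 0.01 + 0.04 + 0.09 = 9.2
s = √(9.2/7) = 1.14642
e/s = -1 / 1.14642 = -0.872

-0.872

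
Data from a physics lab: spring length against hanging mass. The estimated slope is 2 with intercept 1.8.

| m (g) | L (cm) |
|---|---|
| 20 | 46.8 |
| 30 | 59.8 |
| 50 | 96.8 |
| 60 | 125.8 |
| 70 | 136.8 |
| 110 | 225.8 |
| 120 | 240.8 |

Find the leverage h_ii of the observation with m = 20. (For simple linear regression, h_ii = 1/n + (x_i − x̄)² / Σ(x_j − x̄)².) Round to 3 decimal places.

h = 0.387

m̄ = (20 + 30 + 50 + 60 + 70 + 110 + 120)/7 = 65.7143
Σ(m − m̄)² = 2089.8 + 1275.51 + 246.939 + 32.6531 + 18.3673 + 1961.22 + 2946.94 = 8571.43
h = 1/7 + (-45.7143)²/8571.43 = 0.142857 + 0.24381 = 0.387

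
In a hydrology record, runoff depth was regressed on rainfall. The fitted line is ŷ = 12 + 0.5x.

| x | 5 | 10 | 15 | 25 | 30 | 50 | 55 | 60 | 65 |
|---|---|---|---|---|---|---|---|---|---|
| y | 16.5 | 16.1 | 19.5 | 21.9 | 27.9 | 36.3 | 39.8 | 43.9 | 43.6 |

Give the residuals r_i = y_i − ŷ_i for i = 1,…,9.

x=5: ŷ = 12 + 0.5·5 = 14.5; r = 16.5 − 14.5 = 2
x=10: ŷ = 12 + 0.5·10 = 17; r = 16.1 − 17 = -0.9
x=15: ŷ = 12 + 0.5·15 = 19.5; r = 19.5 − 19.5 = 0
x=25: ŷ = 12 + 0.5·25 = 24.5; r = 21.9 − 24.5 = -2.6
x=30: ŷ = 12 + 0.5·30 = 27; r = 27.9 − 27 = 0.9
x=50: ŷ = 12 + 0.5·50 = 37; r = 36.3 − 37 = -0.7
x=55: ŷ = 12 + 0.5·55 = 39.5; r = 39.8 − 39.5 = 0.3
x=60: ŷ = 12 + 0.5·60 = 42; r = 43.9 − 42 = 1.9
x=65: ŷ = 12 + 0.5·65 = 44.5; r = 43.6 − 44.5 = -0.9

2, -0.9, 0, -2.6, 0.9, -0.7, 0.3, 1.9, -0.9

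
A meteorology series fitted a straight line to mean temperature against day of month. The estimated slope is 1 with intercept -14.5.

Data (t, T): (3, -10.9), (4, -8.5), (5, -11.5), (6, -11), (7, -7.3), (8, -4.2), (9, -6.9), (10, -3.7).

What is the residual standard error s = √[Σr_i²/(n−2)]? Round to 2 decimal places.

t=3: ŷ = -14.5 + 3 = -11.5; r = -10.9 − (-11.5) = 0.6
t=4: ŷ = -14.5 + 4 = -10.5; r = -8.5 − (-10.5) = 2
t=5: ŷ = -14.5 + 5 = -9.5; r = -11.5 − (-9.5) = -2
t=6: ŷ = -14.5 + 6 = -8.5; r = -11 − (-8.5) = -2.5
t=7: ŷ = -14.5 + 7 = -7.5; r = -7.3 − (-7.5) = 0.2
t=8: ŷ = -14.5 + 8 = -6.5; r = -4.2 − (-6.5) = 2.3
t=9: ŷ = -14.5 + 9 = -5.5; r = -6.9 − (-5.5) = -1.4
t=10: ŷ = -14.5 + 10 = -4.5; r = -3.7 − (-4.5) = 0.8
SSE = 0.36 + 4 + 4 + 6.25 + 0.04 + 5.29 + 1.96 + 0.64 = 22.54
s = √(22.54/6) = √3.75667 ≈ 1.94

s = 1.94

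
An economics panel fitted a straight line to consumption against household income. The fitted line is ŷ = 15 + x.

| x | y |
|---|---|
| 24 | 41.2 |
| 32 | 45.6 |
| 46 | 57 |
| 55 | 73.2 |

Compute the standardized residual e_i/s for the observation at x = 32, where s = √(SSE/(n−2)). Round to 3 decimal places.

x=24: ŷ = 15 + 24 = 39; e = 41.2 − 39 = 2.2
x=32: ŷ = 15 + 32 = 47; e = 45.6 − 47 = -1.4
x=46: ŷ = 15 + 46 = 61; e = 57 − 61 = -4
x=55: ŷ = 15 + 55 = 70; e = 73.2 − 70 = 3.2
SSE = 4.84 + 1.96 + 16 + 10.24 = 33.04
s = √(33.04/2) = 4.06448
e/s = -1.4 / 4.06448 = -0.344

-0.344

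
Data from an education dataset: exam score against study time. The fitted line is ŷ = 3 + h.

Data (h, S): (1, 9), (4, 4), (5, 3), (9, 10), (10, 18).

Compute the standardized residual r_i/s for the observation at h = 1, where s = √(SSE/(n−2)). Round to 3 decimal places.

h=1: ŷ = 3 + 1 = 4; r = 9 − 4 = 5
h=4: ŷ = 3 + 4 = 7; r = 4 − 7 = -3
h=5: ŷ = 3 + 5 = 8; r = 3 − 8 = -5
h=9: ŷ = 3 + 9 = 12; r = 10 − 12 = -2
h=10: ŷ = 3 + 10 = 13; r = 18 − 13 = 5
SSE = 25 + 9 + 25 + 4 + 25 = 88
s = √(88/3) = 5.41603
r/s = 5 / 5.41603 = 0.923

0.923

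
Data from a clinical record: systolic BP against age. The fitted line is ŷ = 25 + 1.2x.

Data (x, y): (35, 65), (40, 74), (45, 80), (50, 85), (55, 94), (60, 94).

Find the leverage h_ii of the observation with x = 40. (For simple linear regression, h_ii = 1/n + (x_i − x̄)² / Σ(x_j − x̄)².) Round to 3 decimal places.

h = 0.295

x̄ = (35 + 40 + 45 + 50 + 55 + 60)/6 = 47.5
Σ(x − x̄)² = 156.25 + 56.25 + 6.25 + 6.25 + 56.25 + 156.25 = 437.5
h = 1/6 + (-7.5)²/437.5 = 0.166667 + 0.128571 = 0.295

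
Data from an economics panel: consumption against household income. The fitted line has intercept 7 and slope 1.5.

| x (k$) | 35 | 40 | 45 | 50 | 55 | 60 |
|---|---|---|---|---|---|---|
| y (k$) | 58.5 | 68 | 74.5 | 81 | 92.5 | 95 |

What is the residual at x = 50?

ŷ = 7 + 1.5·50 = 82
r = 81 − 82 = -1

r = -1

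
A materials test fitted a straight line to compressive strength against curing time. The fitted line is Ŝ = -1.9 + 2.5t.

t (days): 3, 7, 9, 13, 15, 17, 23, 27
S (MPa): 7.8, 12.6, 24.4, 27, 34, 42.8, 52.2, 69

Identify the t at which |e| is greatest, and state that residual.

t=3: Ŝ = -1.9 + 2.5·3 = 5.6; e = 7.8 − 5.6 = 2.2
t=7: Ŝ = -1.9 + 2.5·7 = 15.6; e = 12.6 − 15.6 = -3
t=9: Ŝ = -1.9 + 2.5·9 = 20.6; e = 24.4 − 20.6 = 3.8
t=13: Ŝ = -1.9 + 2.5·13 = 30.6; e = 27 − 30.6 = -3.6
t=15: Ŝ = -1.9 + 2.5·15 = 35.6; e = 34 − 35.6 = -1.6
t=17: Ŝ = -1.9 + 2.5·17 = 40.6; e = 42.8 − 40.6 = 2.2
t=23: Ŝ = -1.9 + 2.5·23 = 55.6; e = 52.2 − 55.6 = -3.4
t=27: Ŝ = -1.9 + 2.5·27 = 65.6; e = 69 − 65.6 = 3.4
Largest |e| is 3.8 at t = 9, residual 3.8.

t = 9, e = 3.8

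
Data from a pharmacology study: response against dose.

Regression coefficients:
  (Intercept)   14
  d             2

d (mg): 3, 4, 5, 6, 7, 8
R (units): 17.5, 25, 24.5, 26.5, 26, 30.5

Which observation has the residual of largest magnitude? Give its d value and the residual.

d = 4, e = 3

d=3: ŷ = 14 + 2·3 = 20; e = 17.5 − 20 = -2.5
d=4: ŷ = 14 + 2·4 = 22; e = 25 − 22 = 3
d=5: ŷ = 14 + 2·5 = 24; e = 24.5 − 24 = 0.5
d=6: ŷ = 14 + 2·6 = 26; e = 26.5 − 26 = 0.5
d=7: ŷ = 14 + 2·7 = 28; e = 26 − 28 = -2
d=8: ŷ = 14 + 2·8 = 30; e = 30.5 − 30 = 0.5
Largest |e| is 3 at d = 4, residual 3.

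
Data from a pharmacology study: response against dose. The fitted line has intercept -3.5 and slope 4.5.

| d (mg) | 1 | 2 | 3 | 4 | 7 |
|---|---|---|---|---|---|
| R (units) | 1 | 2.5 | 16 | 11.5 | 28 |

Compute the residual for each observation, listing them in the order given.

0, -3, 6, -3, 0

d=1: ŷ = -3.5 + 4.5·1 = 1; e = 1 − 1 = 0
d=2: ŷ = -3.5 + 4.5·2 = 5.5; e = 2.5 − 5.5 = -3
d=3: ŷ = -3.5 + 4.5·3 = 10; e = 16 − 10 = 6
d=4: ŷ = -3.5 + 4.5·4 = 14.5; e = 11.5 − 14.5 = -3
d=7: ŷ = -3.5 + 4.5·7 = 28; e = 28 − 28 = 0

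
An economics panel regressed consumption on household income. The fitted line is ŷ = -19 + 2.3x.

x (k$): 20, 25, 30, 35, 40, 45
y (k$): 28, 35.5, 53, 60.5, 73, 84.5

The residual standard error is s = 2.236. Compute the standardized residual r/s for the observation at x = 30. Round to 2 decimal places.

ŷ = -19 + 2.3·30 = 50
r = 53 − 50 = 3
r/s = 3 / 2.236 = 1.34

1.34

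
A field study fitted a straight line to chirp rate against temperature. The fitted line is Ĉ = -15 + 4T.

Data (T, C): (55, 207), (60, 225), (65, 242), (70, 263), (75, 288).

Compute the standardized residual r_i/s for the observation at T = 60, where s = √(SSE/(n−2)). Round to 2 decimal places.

0.00

T=55: Ĉ = -15 + 4·55 = 205; r = 207 − 205 = 2
T=60: Ĉ = -15 + 4·60 = 225; r = 225 − 225 = 0
T=65: Ĉ = -15 + 4·65 = 245; r = 242 − 245 = -3
T=70: Ĉ = -15 + 4·70 = 265; r = 263 − 265 = -2
T=75: Ĉ = -15 + 4·75 = 285; r = 288 − 285 = 3
SSE = 4 + 0 + 9 + 4 + 9 = 26
s = √(26/3) = 2.94392
r/s = 0 / 2.94392 = 0.00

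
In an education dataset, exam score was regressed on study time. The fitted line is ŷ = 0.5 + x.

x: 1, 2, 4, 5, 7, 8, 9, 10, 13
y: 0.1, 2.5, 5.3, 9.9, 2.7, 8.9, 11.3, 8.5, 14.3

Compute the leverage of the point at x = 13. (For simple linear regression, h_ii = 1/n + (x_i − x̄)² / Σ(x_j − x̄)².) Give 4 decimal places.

x̄ = (1 + 2 + 4 + 5 + 7 + 8 + 9 + 10 + 13)/9 = 6.55556
Σ(x − x̄)² = 30.8642 + 20.7531 + 6.53086 + 2.41975 + 0.197531 + 2.08642 + 5.97531 + 11.8642 + 41.5309 = 122.222
h = 1/9 + (6.44444)²/122.222 = 0.111111 + 0.339798 = 0.4509

h = 0.4509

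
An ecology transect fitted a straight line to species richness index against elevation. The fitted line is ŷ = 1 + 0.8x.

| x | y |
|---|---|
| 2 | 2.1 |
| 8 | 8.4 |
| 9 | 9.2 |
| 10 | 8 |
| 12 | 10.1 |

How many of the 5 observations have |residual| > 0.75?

3

x=2: ŷ = 1 + 0.8·2 = 2.6; e = 2.1 − 2.6 = -0.5
x=8: ŷ = 1 + 0.8·8 = 7.4; e = 8.4 − 7.4 = 1
x=9: ŷ = 1 + 0.8·9 = 8.2; e = 9.2 − 8.2 = 1
x=10: ŷ = 1 + 0.8·10 = 9; e = 8 − 9 = -1
x=12: ŷ = 1 + 0.8·12 = 10.6; e = 10.1 − 10.6 = -0.5
|e| > 0.75: x=8 (|e|=1), x=9 (|e|=1), x=10 (|e|=1) → 3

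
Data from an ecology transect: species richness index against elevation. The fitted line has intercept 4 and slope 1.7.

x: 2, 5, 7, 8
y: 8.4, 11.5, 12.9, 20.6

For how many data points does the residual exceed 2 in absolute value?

2

x=2: ŷ = 4 + 1.7·2 = 7.4; r = 8.4 − 7.4 = 1
x=5: ŷ = 4 + 1.7·5 = 12.5; r = 11.5 − 12.5 = -1
x=7: ŷ = 4 + 1.7·7 = 15.9; r = 12.9 − 15.9 = -3
x=8: ŷ = 4 + 1.7·8 = 17.6; r = 20.6 − 17.6 = 3
|r| > 2: x=7 (|r|=3), x=8 (|r|=3) → 2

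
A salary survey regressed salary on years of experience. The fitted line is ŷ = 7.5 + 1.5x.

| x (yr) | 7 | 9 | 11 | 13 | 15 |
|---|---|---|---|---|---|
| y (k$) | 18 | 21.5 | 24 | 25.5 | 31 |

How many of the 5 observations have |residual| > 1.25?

x=7: ŷ = 7.5 + 1.5·7 = 18; r = 18 − 18 = 0
x=9: ŷ = 7.5 + 1.5·9 = 21; r = 21.5 − 21 = 0.5
x=11: ŷ = 7.5 + 1.5·11 = 24; r = 24 − 24 = 0
x=13: ŷ = 7.5 + 1.5·13 = 27; r = 25.5 − 27 = -1.5
x=15: ŷ = 7.5 + 1.5·15 = 30; r = 31 − 30 = 1
|r| > 1.25: x=13 (|r|=1.5) → 1

1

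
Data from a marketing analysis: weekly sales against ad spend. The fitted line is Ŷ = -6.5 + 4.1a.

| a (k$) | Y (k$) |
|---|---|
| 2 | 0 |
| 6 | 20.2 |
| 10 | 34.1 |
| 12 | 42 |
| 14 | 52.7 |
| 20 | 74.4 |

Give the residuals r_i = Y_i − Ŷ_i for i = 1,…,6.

a=2: Ŷ = -6.5 + 4.1·2 = 1.7; r = 0 − 1.7 = -1.7
a=6: Ŷ = -6.5 + 4.1·6 = 18.1; r = 20.2 − 18.1 = 2.1
a=10: Ŷ = -6.5 + 4.1·10 = 34.5; r = 34.1 − 34.5 = -0.4
a=12: Ŷ = -6.5 + 4.1·12 = 42.7; r = 42 − 42.7 = -0.7
a=14: Ŷ = -6.5 + 4.1·14 = 50.9; r = 52.7 − 50.9 = 1.8
a=20: Ŷ = -6.5 + 4.1·20 = 75.5; r = 74.4 − 75.5 = -1.1

-1.7, 2.1, -0.4, -0.7, 1.8, -1.1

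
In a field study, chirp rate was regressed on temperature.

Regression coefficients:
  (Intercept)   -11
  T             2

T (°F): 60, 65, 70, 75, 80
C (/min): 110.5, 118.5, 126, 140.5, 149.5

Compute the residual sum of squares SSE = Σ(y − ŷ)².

T=60: ŷ = -11 + 2·60 = 109; e = 110.5 − 109 = 1.5
T=65: ŷ = -11 + 2·65 = 119; e = 118.5 − 119 = -0.5
T=70: ŷ = -11 + 2·70 = 129; e = 126 − 129 = -3
T=75: ŷ = -11 + 2·75 = 139; e = 140.5 − 139 = 1.5
T=80: ŷ = -11 + 2·80 = 149; e = 149.5 − 149 = 0.5
SSE = 2.25 + 0.25 + 9 + 2.25 + 0.25 = 14

SSE = 14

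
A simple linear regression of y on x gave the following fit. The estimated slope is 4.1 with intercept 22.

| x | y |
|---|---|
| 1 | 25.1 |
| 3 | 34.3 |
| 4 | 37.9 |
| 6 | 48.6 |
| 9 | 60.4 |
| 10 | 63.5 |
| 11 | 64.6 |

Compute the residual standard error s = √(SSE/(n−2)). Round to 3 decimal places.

x=1: ŷ = 22 + 4.1·1 = 26.1; e = 25.1 − 26.1 = -1
x=3: ŷ = 22 + 4.1·3 = 34.3; e = 34.3 − 34.3 = 0
x=4: ŷ = 22 + 4.1·4 = 38.4; e = 37.9 − 38.4 = -0.5
x=6: ŷ = 22 + 4.1·6 = 46.6; e = 48.6 − 46.6 = 2
x=9: ŷ = 22 + 4.1·9 = 58.9; e = 60.4 − 58.9 = 1.5
x=10: ŷ = 22 + 4.1·10 = 63; e = 63.5 − 63 = 0.5
x=11: ŷ = 22 + 4.1·11 = 67.1; e = 64.6 − 67.1 = -2.5
SSE = 1 + 0 + 0.25 + 4 + 2.25 + 0.25 + 6.25 = 14
s = √(14/5) = √2.8 ≈ 1.673

s = 1.673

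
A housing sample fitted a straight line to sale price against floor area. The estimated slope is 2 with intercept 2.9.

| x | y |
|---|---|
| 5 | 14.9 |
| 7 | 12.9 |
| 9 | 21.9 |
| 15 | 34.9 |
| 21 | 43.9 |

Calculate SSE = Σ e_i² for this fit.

SSE = 26

x=5: ŷ = 2.9 + 2·5 = 12.9; e = 14.9 − 12.9 = 2
x=7: ŷ = 2.9 + 2·7 = 16.9; e = 12.9 − 16.9 = -4
x=9: ŷ = 2.9 + 2·9 = 20.9; e = 21.9 − 20.9 = 1
x=15: ŷ = 2.9 + 2·15 = 32.9; e = 34.9 − 32.9 = 2
x=21: ŷ = 2.9 + 2·21 = 44.9; e = 43.9 − 44.9 = -1
SSE = 4 + 16 + 1 + 4 + 1 = 26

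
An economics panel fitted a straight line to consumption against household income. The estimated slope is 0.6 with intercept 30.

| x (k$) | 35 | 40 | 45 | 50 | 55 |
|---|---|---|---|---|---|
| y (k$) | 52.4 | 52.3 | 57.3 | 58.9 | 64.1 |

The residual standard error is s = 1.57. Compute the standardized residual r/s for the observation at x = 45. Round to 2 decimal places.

0.19

ŷ = 30 + 0.6·45 = 57
r = 57.3 − 57 = 0.3
r/s = 0.3 / 1.57 = 0.19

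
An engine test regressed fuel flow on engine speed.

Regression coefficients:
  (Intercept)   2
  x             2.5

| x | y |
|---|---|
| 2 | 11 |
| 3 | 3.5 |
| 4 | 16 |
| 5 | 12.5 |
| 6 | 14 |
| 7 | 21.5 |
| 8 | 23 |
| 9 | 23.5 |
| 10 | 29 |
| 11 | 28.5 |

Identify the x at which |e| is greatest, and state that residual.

x=2: ŷ = 2 + 2.5·2 = 7; e = 11 − 7 = 4
x=3: ŷ = 2 + 2.5·3 = 9.5; e = 3.5 − 9.5 = -6
x=4: ŷ = 2 + 2.5·4 = 12; e = 16 − 12 = 4
x=5: ŷ = 2 + 2.5·5 = 14.5; e = 12.5 − 14.5 = -2
x=6: ŷ = 2 + 2.5·6 = 17; e = 14 − 17 = -3
x=7: ŷ = 2 + 2.5·7 = 19.5; e = 21.5 − 19.5 = 2
x=8: ŷ = 2 + 2.5·8 = 22; e = 23 − 22 = 1
x=9: ŷ = 2 + 2.5·9 = 24.5; e = 23.5 − 24.5 = -1
x=10: ŷ = 2 + 2.5·10 = 27; e = 29 − 27 = 2
x=11: ŷ = 2 + 2.5·11 = 29.5; e = 28.5 − 29.5 = -1
Largest |e| is 6 at x = 3, residual -6.

x = 3, e = -6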